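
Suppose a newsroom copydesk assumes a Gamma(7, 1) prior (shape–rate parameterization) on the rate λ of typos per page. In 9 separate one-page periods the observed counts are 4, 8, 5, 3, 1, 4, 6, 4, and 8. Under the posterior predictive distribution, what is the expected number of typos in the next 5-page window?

Total count: 4 + 8 + 5 + 3 + 1 + 4 + 6 + 4 + 8 = 43.
Total exposure: 9 pages.
Conjugate update: add total count to the shape and total exposure to the rate, giving Gamma(50, 10).
Predictive mean over a 5-page window = T·E[λ|data] = 5·50/10 = 25.

25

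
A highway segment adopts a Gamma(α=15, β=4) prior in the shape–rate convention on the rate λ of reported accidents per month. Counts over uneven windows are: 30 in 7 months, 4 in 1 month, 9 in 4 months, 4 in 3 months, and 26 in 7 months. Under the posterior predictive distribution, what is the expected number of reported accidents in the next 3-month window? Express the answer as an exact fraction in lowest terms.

132/13

Total count: 30 + 4 + 9 + 4 + 26 = 73.
Total exposure: 7 + 1 + 4 + 3 + 7 = 22 months.
By Gamma–Poisson conjugacy, the posterior is Gamma(α + Σx, β + Σt) = Gamma(15 + 73, 4 + 22) = Gamma(88, 26).
Predictive mean over a 3-month window = T·E[λ|data] = 3·88/26 = 132/13.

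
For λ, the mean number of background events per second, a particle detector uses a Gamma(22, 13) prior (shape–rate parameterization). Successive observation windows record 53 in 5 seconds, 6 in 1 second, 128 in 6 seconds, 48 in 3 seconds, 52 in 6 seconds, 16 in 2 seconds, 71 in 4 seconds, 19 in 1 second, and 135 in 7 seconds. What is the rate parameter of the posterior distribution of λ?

48

Total count: 53 + 6 + 128 + 48 + 52 + 16 + 71 + 19 + 135 = 528.
Total exposure: 5 + 1 + 6 + 3 + 6 + 2 + 4 + 1 + 7 = 35 seconds.
By Gamma–Poisson conjugacy, the posterior is Gamma(α + Σx, β + Σt) = Gamma(22 + 528, 13 + 35) = Gamma(550, 48).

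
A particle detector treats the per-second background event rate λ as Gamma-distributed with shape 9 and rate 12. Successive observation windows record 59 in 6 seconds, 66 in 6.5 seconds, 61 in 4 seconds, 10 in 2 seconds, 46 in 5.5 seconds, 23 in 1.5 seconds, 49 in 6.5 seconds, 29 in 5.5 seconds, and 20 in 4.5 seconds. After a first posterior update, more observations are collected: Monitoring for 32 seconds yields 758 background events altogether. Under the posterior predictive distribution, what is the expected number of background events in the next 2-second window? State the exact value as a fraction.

Total count: 59 + 66 + 61 + 10 + 46 + 23 + 49 + 29 + 20 = 363.
Total exposure: 6 + 6.5 + 4 + 2 + 5.5 + 1.5 + 6.5 + 5.5 + 4.5 = 42 seconds.
After the first batch: Gamma(9 + 363, 12 + 42) = Gamma(372, 54).
Total count 758 over total exposure 32 seconds.
After the second batch: Gamma(372 + 758, 54 + 32) = Gamma(1130, 86).
Predictive mean over a 2-second window = T·E[λ|data] = 2·1130/86 = 1130/43.

1130/43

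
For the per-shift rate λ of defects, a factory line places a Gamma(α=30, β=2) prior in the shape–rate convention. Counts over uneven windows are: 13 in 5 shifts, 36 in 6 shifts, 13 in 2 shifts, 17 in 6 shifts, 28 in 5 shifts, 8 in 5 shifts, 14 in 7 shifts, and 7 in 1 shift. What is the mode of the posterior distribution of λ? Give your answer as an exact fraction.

Total count: 13 + 36 + 13 + 17 + 28 + 8 + 14 + 7 = 136.
Total exposure: 5 + 6 + 2 + 6 + 5 + 5 + 7 + 1 = 37 shifts.
Gamma(α, β) with Poisson data over total exposure Σt gives posterior Gamma(α+Σx, β+Σt) = Gamma(166, 39).
Posterior mode = (α'−1)/β' = 165/39 = 55/13.

55/13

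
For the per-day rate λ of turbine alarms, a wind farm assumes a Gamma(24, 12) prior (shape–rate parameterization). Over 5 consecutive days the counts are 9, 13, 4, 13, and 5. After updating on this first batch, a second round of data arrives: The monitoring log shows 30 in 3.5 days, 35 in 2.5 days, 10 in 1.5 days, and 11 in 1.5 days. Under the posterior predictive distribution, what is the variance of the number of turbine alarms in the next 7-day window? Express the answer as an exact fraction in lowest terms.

17787/338

Total count: 9 + 13 + 4 + 13 + 5 = 44.
Total exposure: 5 days.
After the first batch: Gamma(24 + 44, 12 + 5) = Gamma(68, 17).
Total count: 30 + 35 + 10 + 11 = 86.
Total exposure: 3.5 + 2.5 + 1.5 + 1.5 = 9 days.
After the second batch: Gamma(68 + 86, 17 + 9) = Gamma(154, 26).
The posterior predictive for a window of length T is Negative Binomial with variance T·α'·(β'+T)/β'² = 7·154·33/676 = 17787/338.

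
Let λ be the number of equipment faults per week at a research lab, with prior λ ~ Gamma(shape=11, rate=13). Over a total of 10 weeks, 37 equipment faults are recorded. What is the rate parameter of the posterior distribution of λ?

Total count 37 over total exposure 10 weeks.
Posterior: α' = 11 + 37 = 48, β' = 13 + 10 = 23.

23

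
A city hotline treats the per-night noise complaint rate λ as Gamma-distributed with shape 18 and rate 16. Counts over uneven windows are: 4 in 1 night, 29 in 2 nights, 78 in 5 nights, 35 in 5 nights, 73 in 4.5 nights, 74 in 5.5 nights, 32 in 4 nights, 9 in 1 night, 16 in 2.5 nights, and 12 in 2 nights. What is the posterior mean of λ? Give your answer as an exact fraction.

Total count: 4 + 29 + 78 + 35 + 73 + 74 + 32 + 9 + 16 + 12 = 362.
Total exposure: 1 + 2 + 5 + 5 + 4.5 + 5.5 + 4 + 1 + 2.5 + 2 = 32.5 nights.
The Gamma prior is conjugate for the Poisson rate, so λ | data ~ Gamma(18+362, 16+32.5) = Gamma(380, 97/2).
Posterior mean = α'/β' = 380/(97/2) = 760/97.

760/97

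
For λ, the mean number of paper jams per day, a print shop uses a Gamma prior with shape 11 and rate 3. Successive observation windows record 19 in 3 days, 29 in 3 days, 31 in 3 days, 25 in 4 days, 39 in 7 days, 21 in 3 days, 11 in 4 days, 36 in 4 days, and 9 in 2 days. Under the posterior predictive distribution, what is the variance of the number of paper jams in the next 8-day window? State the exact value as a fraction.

1694/27

Total count: 19 + 29 + 31 + 25 + 39 + 21 + 11 + 36 + 9 = 220.
Total exposure: 3 + 3 + 3 + 4 + 7 + 3 + 4 + 4 + 2 = 33 days.
Conjugate update: add total count to the shape and total exposure to the rate, giving Gamma(231, 36).
The posterior predictive for a window of length T is Negative Binomial with variance T·α'·(β'+T)/β'² = 8·231·44/1296 = 1694/27.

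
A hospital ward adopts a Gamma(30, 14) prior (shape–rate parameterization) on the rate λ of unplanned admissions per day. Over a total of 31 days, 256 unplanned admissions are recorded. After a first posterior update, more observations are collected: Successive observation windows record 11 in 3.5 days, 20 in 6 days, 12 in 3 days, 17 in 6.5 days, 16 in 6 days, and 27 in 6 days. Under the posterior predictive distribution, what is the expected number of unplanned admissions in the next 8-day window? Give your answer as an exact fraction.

778/19

Total count 256 over total exposure 31 days.
After the first batch: Gamma(30 + 256, 14 + 31) = Gamma(286, 45).
Total count: 11 + 20 + 12 + 17 + 16 + 27 = 103.
Total exposure: 3.5 + 6 + 3 + 6.5 + 6 + 6 = 31 days.
After the second batch: Gamma(286 + 103, 45 + 31) = Gamma(389, 76).
Predictive mean over an 8-day window = T·E[λ|data] = 8·389/76 = 778/19.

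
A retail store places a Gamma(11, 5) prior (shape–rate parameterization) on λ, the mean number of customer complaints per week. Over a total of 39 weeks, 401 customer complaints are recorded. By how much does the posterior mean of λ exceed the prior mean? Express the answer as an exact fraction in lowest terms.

Total count 401 over total exposure 39 weeks.
Gamma(α, β) with Poisson data over total exposure Σt gives posterior Gamma(α+Σx, β+Σt) = Gamma(412, 44).
Posterior mean = 412/44 = 103/11; prior mean = 11/5 = 11/5. Difference = 103/11 − 11/5 = 394/55.

394/55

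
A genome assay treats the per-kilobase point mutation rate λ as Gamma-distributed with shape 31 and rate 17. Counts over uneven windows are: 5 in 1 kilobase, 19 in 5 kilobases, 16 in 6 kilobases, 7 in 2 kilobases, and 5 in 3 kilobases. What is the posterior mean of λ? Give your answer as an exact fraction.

83/34

Total count: 5 + 19 + 16 + 7 + 5 = 52.
Total exposure: 1 + 5 + 6 + 2 + 3 = 17 kilobases.
The Gamma prior is conjugate for the Poisson rate, so λ | data ~ Gamma(31+52, 17+17) = Gamma(83, 34).
Posterior mean = α'/β' = 83/34.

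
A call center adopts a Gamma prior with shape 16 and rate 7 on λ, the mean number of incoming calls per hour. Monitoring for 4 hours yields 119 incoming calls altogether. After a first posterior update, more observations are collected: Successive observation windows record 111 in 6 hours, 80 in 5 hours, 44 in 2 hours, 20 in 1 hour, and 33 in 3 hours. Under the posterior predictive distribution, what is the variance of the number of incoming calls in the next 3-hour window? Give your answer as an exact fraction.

39339/784

Total count 119 over total exposure 4 hours.
After the first batch: Gamma(16 + 119, 7 + 4) = Gamma(135, 11).
Total count: 111 + 80 + 44 + 20 + 33 = 288.
Total exposure: 6 + 5 + 2 + 1 + 3 = 17 hours.
After the second batch: Gamma(135 + 288, 11 + 17) = Gamma(423, 28).
The posterior predictive for a window of length T is Negative Binomial with variance T·α'·(β'+T)/β'² = 3·423·31/784 = 39339/784.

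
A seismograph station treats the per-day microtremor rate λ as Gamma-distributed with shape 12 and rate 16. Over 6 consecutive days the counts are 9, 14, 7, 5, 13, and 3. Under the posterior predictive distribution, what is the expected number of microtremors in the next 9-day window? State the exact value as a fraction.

567/22

Total count: 9 + 14 + 7 + 5 + 13 + 3 = 51.
Total exposure: 6 days.
The Gamma prior is conjugate for the Poisson rate, so λ | data ~ Gamma(12+51, 16+6) = Gamma(63, 22).
Predictive mean over a 9-day window = T·E[λ|data] = 9·63/22 = 567/22.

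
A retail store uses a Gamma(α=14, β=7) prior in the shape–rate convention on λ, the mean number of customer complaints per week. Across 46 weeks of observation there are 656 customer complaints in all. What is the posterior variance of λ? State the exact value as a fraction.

Total count 656 over total exposure 46 weeks.
By Gamma–Poisson conjugacy, the posterior is Gamma(α + Σx, β + Σt) = Gamma(14 + 656, 7 + 46) = Gamma(670, 53).
Posterior variance = α'/β'² = 670/2809.

670/2809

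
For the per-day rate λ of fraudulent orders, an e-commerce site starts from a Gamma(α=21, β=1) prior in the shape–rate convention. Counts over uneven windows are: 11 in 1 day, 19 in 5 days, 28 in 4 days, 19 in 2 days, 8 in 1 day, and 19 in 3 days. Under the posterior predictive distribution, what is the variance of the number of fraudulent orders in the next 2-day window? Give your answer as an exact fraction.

4750/289

Total count: 11 + 19 + 28 + 19 + 8 + 19 = 104.
Total exposure: 1 + 5 + 4 + 2 + 1 + 3 = 16 days.
The Gamma prior is conjugate for the Poisson rate, so λ | data ~ Gamma(21+104, 1+16) = Gamma(125, 17).
The posterior predictive for a window of length T is Negative Binomial with variance T·α'·(β'+T)/β'² = 2·125·19/289 = 4750/289.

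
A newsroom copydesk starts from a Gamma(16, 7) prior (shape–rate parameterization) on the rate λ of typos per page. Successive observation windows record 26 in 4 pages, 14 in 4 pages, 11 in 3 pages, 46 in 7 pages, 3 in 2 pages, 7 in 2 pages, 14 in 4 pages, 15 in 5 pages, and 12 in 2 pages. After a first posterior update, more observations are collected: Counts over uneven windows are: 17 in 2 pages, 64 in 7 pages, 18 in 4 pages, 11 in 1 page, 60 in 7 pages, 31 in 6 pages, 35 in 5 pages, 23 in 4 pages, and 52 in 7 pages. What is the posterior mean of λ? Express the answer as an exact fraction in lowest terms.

475/83

Total count: 26 + 14 + 11 + 46 + 3 + 7 + 14 + 15 + 12 = 148.
Total exposure: 4 + 4 + 3 + 7 + 2 + 2 + 4 + 5 + 2 = 33 pages.
After the first batch: Gamma(16 + 148, 7 + 33) = Gamma(164, 40).
Total count: 17 + 64 + 18 + 11 + 60 + 31 + 35 + 23 + 52 = 311.
Total exposure: 2 + 7 + 4 + 1 + 7 + 6 + 5 + 4 + 7 = 43 pages.
After the second batch: Gamma(164 + 311, 40 + 43) = Gamma(475, 83).
Posterior mean = α'/β' = 475/83.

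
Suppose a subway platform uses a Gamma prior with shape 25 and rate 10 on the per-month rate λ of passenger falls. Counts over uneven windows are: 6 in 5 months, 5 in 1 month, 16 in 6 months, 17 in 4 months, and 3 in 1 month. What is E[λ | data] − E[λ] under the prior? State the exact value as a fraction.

1/6

Total count: 6 + 5 + 16 + 17 + 3 = 47.
Total exposure: 5 + 1 + 6 + 4 + 1 = 17 months.
By Gamma–Poisson conjugacy, the posterior is Gamma(α + Σx, β + Σt) = Gamma(25 + 47, 10 + 17) = Gamma(72, 27).
Posterior mean = 72/27 = 8/3; prior mean = 25/10 = 5/2. Difference = 8/3 − 5/2 = 1/6.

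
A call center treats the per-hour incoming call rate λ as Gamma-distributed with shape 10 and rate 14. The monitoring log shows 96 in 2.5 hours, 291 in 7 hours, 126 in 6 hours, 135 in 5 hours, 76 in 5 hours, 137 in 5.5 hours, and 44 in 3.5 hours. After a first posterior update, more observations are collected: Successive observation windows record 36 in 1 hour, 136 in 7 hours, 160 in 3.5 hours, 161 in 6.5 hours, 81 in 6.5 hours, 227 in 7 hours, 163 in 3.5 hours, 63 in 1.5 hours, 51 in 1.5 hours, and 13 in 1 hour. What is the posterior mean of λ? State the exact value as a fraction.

4012/175

Total count: 96 + 291 + 126 + 135 + 76 + 137 + 44 = 905.
Total exposure: 2.5 + 7 + 6 + 5 + 5 + 5.5 + 3.5 = 34.5 hours.
After the first batch: Gamma(10 + 905, 14 + 34.5) = Gamma(915, 97/2).
Total count: 36 + 136 + 160 + 161 + 81 + 227 + 163 + 63 + 51 + 13 = 1091.
Total exposure: 1 + 7 + 3.5 + 6.5 + 6.5 + 7 + 3.5 + 1.5 + 1.5 + 1 = 39 hours.
After the second batch: Gamma(915 + 1091, 97/2 + 39) = Gamma(2006, 175/2).
Posterior mean = α'/β' = 2006/(175/2) = 4012/175.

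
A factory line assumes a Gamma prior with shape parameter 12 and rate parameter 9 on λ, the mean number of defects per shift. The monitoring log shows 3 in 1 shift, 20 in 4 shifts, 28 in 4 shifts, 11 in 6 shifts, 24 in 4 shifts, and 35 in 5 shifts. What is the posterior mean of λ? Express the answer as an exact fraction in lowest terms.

133/33

Total count: 3 + 20 + 28 + 11 + 24 + 35 = 121.
Total exposure: 1 + 4 + 4 + 6 + 4 + 5 = 24 shifts.
Conjugate update: add total count to the shape and total exposure to the rate, giving Gamma(133, 33).
Posterior mean = α'/β' = 133/33.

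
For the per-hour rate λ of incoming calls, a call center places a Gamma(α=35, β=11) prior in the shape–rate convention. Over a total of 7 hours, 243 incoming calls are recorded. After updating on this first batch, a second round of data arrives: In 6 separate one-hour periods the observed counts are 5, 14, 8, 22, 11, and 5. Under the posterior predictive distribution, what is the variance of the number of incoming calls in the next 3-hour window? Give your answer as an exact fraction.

3087/64

Total count 243 over total exposure 7 hours.
After the first batch: Gamma(35 + 243, 11 + 7) = Gamma(278, 18).
Total count: 5 + 14 + 8 + 22 + 11 + 5 = 65.
Total exposure: 6 hours.
After the second batch: Gamma(278 + 65, 18 + 6) = Gamma(343, 24).
The posterior predictive for a window of length T is Negative Binomial with variance T·α'·(β'+T)/β'² = 3·343·27/576 = 3087/64.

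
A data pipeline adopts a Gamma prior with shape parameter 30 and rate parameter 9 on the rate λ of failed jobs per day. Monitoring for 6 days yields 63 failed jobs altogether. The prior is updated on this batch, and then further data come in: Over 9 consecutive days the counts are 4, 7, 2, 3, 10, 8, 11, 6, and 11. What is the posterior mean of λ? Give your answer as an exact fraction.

Total count 63 over total exposure 6 days.
After the first batch: Gamma(30 + 63, 9 + 6) = Gamma(93, 15).
Total count: 4 + 7 + 2 + 3 + 10 + 8 + 11 + 6 + 11 = 62.
Total exposure: 9 days.
After the second batch: Gamma(93 + 62, 15 + 9) = Gamma(155, 24).
Posterior mean = α'/β' = 155/24.

155/24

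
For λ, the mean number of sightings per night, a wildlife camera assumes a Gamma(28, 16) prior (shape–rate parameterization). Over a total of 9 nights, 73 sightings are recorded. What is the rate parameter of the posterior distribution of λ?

25

Total count 73 over total exposure 9 nights.
By Gamma–Poisson conjugacy, the posterior is Gamma(α + Σx, β + Σt) = Gamma(28 + 73, 16 + 9) = Gamma(101, 25).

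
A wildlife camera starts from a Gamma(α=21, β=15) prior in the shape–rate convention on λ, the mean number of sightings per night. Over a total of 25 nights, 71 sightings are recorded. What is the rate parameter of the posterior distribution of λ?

Total count 71 over total exposure 25 nights.
Conjugate update: add total count to the shape and total exposure to the rate, giving Gamma(92, 40).

40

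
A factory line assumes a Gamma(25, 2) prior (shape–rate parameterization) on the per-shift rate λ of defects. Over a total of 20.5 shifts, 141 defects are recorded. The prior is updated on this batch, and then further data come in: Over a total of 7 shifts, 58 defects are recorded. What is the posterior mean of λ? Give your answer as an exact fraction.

Total count 141 over total exposure 20.5 shifts.
After the first batch: Gamma(25 + 141, 2 + 20.5) = Gamma(166, 45/2).
Total count 58 over total exposure 7 shifts.
After the second batch: Gamma(166 + 58, 45/2 + 7) = Gamma(224, 59/2).
Posterior mean = α'/β' = 224/(59/2) = 448/59.

448/59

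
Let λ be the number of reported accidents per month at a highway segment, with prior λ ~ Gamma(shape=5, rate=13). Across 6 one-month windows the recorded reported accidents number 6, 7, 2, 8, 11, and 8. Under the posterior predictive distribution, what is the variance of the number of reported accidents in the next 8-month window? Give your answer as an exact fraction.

10152/361

Total count: 6 + 7 + 2 + 8 + 11 + 8 = 42.
Total exposure: 6 months.
Posterior: α' = 5 + 42 = 47, β' = 13 + 6 = 19.
The posterior predictive for a window of length T is Negative Binomial with variance T·α'·(β'+T)/β'² = 8·47·27/361 = 10152/361.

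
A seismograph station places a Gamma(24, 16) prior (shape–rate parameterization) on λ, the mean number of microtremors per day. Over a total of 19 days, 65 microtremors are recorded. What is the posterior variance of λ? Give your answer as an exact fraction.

89/1225

Total count 65 over total exposure 19 days.
By Gamma–Poisson conjugacy, the posterior is Gamma(α + Σx, β + Σt) = Gamma(24 + 65, 16 + 19) = Gamma(89, 35).
Posterior variance = α'/β'² = 89/1225.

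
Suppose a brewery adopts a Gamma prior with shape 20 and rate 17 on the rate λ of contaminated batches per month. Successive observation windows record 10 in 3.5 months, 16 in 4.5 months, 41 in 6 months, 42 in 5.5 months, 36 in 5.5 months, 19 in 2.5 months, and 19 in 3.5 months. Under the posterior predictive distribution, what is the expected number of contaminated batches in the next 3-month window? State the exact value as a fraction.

Total count: 10 + 16 + 41 + 42 + 36 + 19 + 19 = 183.
Total exposure: 3.5 + 4.5 + 6 + 5.5 + 5.5 + 2.5 + 3.5 = 31 months.
By Gamma–Poisson conjugacy, the posterior is Gamma(α + Σx, β + Σt) = Gamma(20 + 183, 17 + 31) = Gamma(203, 48).
Predictive mean over a 3-month window = T·E[λ|data] = 3·203/48 = 203/16.

203/16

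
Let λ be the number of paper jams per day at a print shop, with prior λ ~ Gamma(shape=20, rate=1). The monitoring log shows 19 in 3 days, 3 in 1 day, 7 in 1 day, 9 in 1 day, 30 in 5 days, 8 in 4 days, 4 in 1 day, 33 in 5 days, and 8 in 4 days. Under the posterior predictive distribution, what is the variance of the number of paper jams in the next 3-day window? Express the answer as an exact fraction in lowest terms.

Total count: 19 + 3 + 7 + 9 + 30 + 8 + 4 + 33 + 8 = 121.
Total exposure: 3 + 1 + 1 + 1 + 5 + 4 + 1 + 5 + 4 = 25 days.
The Gamma prior is conjugate for the Poisson rate, so λ | data ~ Gamma(20+121, 1+25) = Gamma(141, 26).
The posterior predictive for a window of length T is Negative Binomial with variance T·α'·(β'+T)/β'² = 3·141·29/676 = 12267/676.

12267/676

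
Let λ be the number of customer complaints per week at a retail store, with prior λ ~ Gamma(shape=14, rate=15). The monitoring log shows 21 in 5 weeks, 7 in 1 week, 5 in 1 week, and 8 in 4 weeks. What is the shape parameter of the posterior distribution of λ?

55

Total count: 21 + 7 + 5 + 8 = 41.
Total exposure: 5 + 1 + 1 + 4 = 11 weeks.
Gamma(α, β) with Poisson data over total exposure Σt gives posterior Gamma(α+Σx, β+Σt) = Gamma(55, 26).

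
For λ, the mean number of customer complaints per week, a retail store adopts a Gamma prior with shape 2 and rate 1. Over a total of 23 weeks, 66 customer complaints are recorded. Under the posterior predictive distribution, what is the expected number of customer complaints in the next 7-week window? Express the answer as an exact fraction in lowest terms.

Total count 66 over total exposure 23 weeks.
Conjugate update: add total count to the shape and total exposure to the rate, giving Gamma(68, 24).
Predictive mean over a 7-week window = T·E[λ|data] = 7·68/24 = 119/6.

119/6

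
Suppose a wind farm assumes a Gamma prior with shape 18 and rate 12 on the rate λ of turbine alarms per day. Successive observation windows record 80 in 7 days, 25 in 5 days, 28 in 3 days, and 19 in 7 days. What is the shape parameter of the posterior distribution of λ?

Total count: 80 + 25 + 28 + 19 = 152.
Total exposure: 7 + 5 + 3 + 7 = 22 days.
By Gamma–Poisson conjugacy, the posterior is Gamma(α + Σx, β + Σt) = Gamma(18 + 152, 12 + 22) = Gamma(170, 34).

170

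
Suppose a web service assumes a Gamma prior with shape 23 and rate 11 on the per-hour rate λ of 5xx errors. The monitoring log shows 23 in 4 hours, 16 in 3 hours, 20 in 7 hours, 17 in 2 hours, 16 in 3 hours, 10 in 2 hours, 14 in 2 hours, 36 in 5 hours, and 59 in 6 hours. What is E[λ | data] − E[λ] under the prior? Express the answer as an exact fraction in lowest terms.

171/55

Total count: 23 + 16 + 20 + 17 + 16 + 10 + 14 + 36 + 59 = 211.
Total exposure: 4 + 3 + 7 + 2 + 3 + 2 + 2 + 5 + 6 = 34 hours.
Posterior: α' = 23 + 211 = 234, β' = 11 + 34 = 45.
Posterior mean = 234/45 = 26/5; prior mean = 23/11 = 23/11. Difference = 26/5 − 23/11 = 171/55.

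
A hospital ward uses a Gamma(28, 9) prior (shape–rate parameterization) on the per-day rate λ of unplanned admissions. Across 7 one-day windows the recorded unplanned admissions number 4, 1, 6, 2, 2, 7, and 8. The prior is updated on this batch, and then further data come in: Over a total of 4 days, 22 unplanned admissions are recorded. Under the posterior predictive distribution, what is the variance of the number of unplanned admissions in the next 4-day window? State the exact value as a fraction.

96/5

Total count: 4 + 1 + 6 + 2 + 2 + 7 + 8 = 30.
Total exposure: 7 days.
After the first batch: Gamma(28 + 30, 9 + 7) = Gamma(58, 16).
Total count 22 over total exposure 4 days.
After the second batch: Gamma(58 + 22, 16 + 4) = Gamma(80, 20).
The posterior predictive for a window of length T is Negative Binomial with variance T·α'·(β'+T)/β'² = 4·80·24/400 = 96/5.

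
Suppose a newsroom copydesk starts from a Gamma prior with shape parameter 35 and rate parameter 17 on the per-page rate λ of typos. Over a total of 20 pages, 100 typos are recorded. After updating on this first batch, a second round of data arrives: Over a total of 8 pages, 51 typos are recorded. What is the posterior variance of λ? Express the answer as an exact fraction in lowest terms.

62/675

Total count 100 over total exposure 20 pages.
After the first batch: Gamma(35 + 100, 17 + 20) = Gamma(135, 37).
Total count 51 over total exposure 8 pages.
After the second batch: Gamma(135 + 51, 37 + 8) = Gamma(186, 45).
Posterior variance = α'/β'² = 186/2025 = 62/675.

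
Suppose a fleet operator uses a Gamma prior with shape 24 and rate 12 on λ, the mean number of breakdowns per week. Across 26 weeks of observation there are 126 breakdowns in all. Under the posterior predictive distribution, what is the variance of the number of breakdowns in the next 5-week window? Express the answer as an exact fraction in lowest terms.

16125/722

Total count 126 over total exposure 26 weeks.
The Gamma prior is conjugate for the Poisson rate, so λ | data ~ Gamma(24+126, 12+26) = Gamma(150, 38).
The posterior predictive for a window of length T is Negative Binomial with variance T·α'·(β'+T)/β'² = 5·150·43/1444 = 16125/722.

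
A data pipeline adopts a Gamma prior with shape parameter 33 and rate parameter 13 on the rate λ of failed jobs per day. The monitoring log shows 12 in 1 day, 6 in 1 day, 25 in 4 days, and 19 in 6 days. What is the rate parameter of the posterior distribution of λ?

Total count: 12 + 6 + 25 + 19 = 62.
Total exposure: 1 + 1 + 4 + 6 = 12 days.
By Gamma–Poisson conjugacy, the posterior is Gamma(α + Σx, β + Σt) = Gamma(33 + 62, 13 + 12) = Gamma(95, 25).

25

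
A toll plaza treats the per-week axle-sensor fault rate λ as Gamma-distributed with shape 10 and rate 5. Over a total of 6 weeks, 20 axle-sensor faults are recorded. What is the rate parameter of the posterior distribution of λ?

11

Total count 20 over total exposure 6 weeks.
Gamma(α, β) with Poisson data over total exposure Σt gives posterior Gamma(α+Σx, β+Σt) = Gamma(30, 11).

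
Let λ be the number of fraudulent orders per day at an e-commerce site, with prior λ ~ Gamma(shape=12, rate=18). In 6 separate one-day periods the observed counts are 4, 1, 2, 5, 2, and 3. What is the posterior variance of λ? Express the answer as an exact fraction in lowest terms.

Total count: 4 + 1 + 2 + 5 + 2 + 3 = 17.
Total exposure: 6 days.
Conjugate update: add total count to the shape and total exposure to the rate, giving Gamma(29, 24).
Posterior variance = α'/β'² = 29/576.

29/576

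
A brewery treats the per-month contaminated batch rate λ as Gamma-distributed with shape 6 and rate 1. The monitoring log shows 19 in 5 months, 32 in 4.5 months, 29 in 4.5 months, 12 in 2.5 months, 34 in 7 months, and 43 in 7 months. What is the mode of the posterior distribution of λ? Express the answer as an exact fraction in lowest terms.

Total count: 19 + 32 + 29 + 12 + 34 + 43 = 169.
Total exposure: 5 + 4.5 + 4.5 + 2.5 + 7 + 7 = 30.5 months.
The Gamma prior is conjugate for the Poisson rate, so λ | data ~ Gamma(6+169, 1+30.5) = Gamma(175, 63/2).
Posterior mode = (α'−1)/β' = 174/(63/2) = 116/21.

116/21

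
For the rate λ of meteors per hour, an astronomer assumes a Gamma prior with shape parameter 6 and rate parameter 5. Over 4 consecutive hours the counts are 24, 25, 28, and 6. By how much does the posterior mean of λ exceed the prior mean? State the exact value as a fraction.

Total count: 24 + 25 + 28 + 6 = 83.
Total exposure: 4 hours.
Gamma(α, β) with Poisson data over total exposure Σt gives posterior Gamma(α+Σx, β+Σt) = Gamma(89, 9).
Posterior mean = 89/9 = 89/9; prior mean = 6/5 = 6/5. Difference = 89/9 − 6/5 = 391/45.

391/45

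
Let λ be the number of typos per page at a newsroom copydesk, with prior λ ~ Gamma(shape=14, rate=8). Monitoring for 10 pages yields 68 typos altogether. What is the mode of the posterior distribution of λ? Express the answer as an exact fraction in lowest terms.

9/2

Total count 68 over total exposure 10 pages.
By Gamma–Poisson conjugacy, the posterior is Gamma(α + Σx, β + Σt) = Gamma(14 + 68, 8 + 10) = Gamma(82, 18).
Posterior mode = (α'−1)/β' = 81/18 = 9/2.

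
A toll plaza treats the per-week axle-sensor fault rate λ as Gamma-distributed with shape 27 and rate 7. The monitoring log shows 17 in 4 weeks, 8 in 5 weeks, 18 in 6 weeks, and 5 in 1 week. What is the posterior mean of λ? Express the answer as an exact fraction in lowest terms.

Total count: 17 + 8 + 18 + 5 = 48.
Total exposure: 4 + 5 + 6 + 1 = 16 weeks.
Gamma(α, β) with Poisson data over total exposure Σt gives posterior Gamma(α+Σx, β+Σt) = Gamma(75, 23).
Posterior mean = α'/β' = 75/23.

75/23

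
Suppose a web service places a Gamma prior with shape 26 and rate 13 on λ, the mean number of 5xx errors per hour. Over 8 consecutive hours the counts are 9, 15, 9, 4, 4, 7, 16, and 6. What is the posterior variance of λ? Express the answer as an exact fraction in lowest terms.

32/147

Total count: 9 + 15 + 9 + 4 + 4 + 7 + 16 + 6 = 70.
Total exposure: 8 hours.
Posterior: α' = 26 + 70 = 96, β' = 13 + 8 = 21.
Posterior variance = α'/β'² = 96/441 = 32/147.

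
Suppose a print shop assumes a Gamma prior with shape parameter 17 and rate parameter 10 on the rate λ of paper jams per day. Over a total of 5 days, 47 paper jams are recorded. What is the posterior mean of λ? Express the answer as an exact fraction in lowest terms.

64/15

Total count 47 over total exposure 5 days.
Posterior: α' = 17 + 47 = 64, β' = 10 + 5 = 15.
Posterior mean = α'/β' = 64/15.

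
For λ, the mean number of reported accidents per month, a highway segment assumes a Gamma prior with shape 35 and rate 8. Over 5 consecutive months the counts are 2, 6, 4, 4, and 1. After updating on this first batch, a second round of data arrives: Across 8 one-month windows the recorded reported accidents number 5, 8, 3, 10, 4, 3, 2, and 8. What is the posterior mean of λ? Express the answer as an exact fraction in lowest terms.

95/21

Total count: 2 + 6 + 4 + 4 + 1 = 17.
Total exposure: 5 months.
After the first batch: Gamma(35 + 17, 8 + 5) = Gamma(52, 13).
Total count: 5 + 8 + 3 + 10 + 4 + 3 + 2 + 8 = 43.
Total exposure: 8 months.
After the second batch: Gamma(52 + 43, 13 + 8) = Gamma(95, 21).
Posterior mean = α'/β' = 95/21.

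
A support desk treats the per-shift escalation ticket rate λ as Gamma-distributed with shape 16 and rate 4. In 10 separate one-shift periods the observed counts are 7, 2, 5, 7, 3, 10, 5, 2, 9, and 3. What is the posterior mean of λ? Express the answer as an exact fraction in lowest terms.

Total count: 7 + 2 + 5 + 7 + 3 + 10 + 5 + 2 + 9 + 3 = 53.
Total exposure: 10 shifts.
Posterior: α' = 16 + 53 = 69, β' = 4 + 10 = 14.
Posterior mean = α'/β' = 69/14.

69/14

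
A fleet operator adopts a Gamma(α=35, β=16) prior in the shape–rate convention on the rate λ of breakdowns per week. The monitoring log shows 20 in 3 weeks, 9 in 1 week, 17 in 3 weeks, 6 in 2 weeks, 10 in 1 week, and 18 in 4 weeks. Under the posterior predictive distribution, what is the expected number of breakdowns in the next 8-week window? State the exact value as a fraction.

92/3

Total count: 20 + 9 + 17 + 6 + 10 + 18 = 80.
Total exposure: 3 + 1 + 3 + 2 + 1 + 4 = 14 weeks.
Posterior: α' = 35 + 80 = 115, β' = 16 + 14 = 30.
Predictive mean over an 8-week window = T·E[λ|data] = 8·115/30 = 92/3.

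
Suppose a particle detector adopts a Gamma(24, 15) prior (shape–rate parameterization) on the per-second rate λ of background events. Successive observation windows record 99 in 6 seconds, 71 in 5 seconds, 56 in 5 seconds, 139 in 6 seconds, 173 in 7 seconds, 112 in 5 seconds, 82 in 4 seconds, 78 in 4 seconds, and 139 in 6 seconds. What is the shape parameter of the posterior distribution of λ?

973

Total count: 99 + 71 + 56 + 139 + 173 + 112 + 82 + 78 + 139 = 949.
Total exposure: 6 + 5 + 5 + 6 + 7 + 5 + 4 + 4 + 6 = 48 seconds.
Posterior: α' = 24 + 949 = 973, β' = 15 + 48 = 63.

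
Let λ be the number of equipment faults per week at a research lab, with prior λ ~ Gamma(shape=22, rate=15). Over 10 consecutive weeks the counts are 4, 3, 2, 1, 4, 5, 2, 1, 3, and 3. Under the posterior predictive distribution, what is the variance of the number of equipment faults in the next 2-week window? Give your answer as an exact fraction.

108/25

Total count: 4 + 3 + 2 + 1 + 4 + 5 + 2 + 1 + 3 + 3 = 28.
Total exposure: 10 weeks.
By Gamma–Poisson conjugacy, the posterior is Gamma(α + Σx, β + Σt) = Gamma(22 + 28, 15 + 10) = Gamma(50, 25).
The posterior predictive for a window of length T is Negative Binomial with variance T·α'·(β'+T)/β'² = 2·50·27/625 = 108/25.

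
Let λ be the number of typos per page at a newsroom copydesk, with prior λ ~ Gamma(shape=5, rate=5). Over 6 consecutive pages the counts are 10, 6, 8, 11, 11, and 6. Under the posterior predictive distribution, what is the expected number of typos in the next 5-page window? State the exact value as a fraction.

Total count: 10 + 6 + 8 + 11 + 11 + 6 = 52.
Total exposure: 6 pages.
Conjugate update: add total count to the shape and total exposure to the rate, giving Gamma(57, 11).
Predictive mean over a 5-page window = T·E[λ|data] = 5·57/11 = 285/11.

285/11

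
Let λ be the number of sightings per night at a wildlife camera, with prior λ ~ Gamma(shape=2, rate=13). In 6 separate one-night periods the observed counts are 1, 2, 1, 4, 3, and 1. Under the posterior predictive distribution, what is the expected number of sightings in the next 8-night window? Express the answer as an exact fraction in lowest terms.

Total count: 1 + 2 + 1 + 4 + 3 + 1 = 12.
Total exposure: 6 nights.
The Gamma prior is conjugate for the Poisson rate, so λ | data ~ Gamma(2+12, 13+6) = Gamma(14, 19).
Predictive mean over an 8-night window = T·E[λ|data] = 8·14/19 = 112/19.

112/19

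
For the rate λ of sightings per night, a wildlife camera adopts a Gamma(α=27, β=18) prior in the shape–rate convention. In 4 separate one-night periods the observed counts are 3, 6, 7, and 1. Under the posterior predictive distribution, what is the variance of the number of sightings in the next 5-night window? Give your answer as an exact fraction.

Total count: 3 + 6 + 7 + 1 = 17.
Total exposure: 4 nights.
Gamma(α, β) with Poisson data over total exposure Σt gives posterior Gamma(α+Σx, β+Σt) = Gamma(44, 22).
The posterior predictive for a window of length T is Negative Binomial with variance T·α'·(β'+T)/β'² = 5·44·27/484 = 135/11.

135/11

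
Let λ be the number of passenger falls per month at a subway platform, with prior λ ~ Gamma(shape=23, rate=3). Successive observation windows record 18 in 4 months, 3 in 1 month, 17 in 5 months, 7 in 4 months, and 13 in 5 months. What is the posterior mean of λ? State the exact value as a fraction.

81/22

Total count: 18 + 3 + 17 + 7 + 13 = 58.
Total exposure: 4 + 1 + 5 + 4 + 5 = 19 months.
Conjugate update: add total count to the shape and total exposure to the rate, giving Gamma(81, 22).
Posterior mean = α'/β' = 81/22.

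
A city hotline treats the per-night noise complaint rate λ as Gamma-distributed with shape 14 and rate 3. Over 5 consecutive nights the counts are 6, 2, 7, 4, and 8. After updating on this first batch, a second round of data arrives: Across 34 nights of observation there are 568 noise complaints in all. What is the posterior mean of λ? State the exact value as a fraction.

Total count: 6 + 2 + 7 + 4 + 8 = 27.
Total exposure: 5 nights.
After the first batch: Gamma(14 + 27, 3 + 5) = Gamma(41, 8).
Total count 568 over total exposure 34 nights.
After the second batch: Gamma(41 + 568, 8 + 34) = Gamma(609, 42).
Posterior mean = α'/β' = 609/42 = 29/2.

29/2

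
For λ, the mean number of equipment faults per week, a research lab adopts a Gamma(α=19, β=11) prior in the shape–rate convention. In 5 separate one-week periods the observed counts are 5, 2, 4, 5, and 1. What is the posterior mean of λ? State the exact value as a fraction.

Total count: 5 + 2 + 4 + 5 + 1 = 17.
Total exposure: 5 weeks.
By Gamma–Poisson conjugacy, the posterior is Gamma(α + Σx, β + Σt) = Gamma(19 + 17, 11 + 5) = Gamma(36, 16).
Posterior mean = α'/β' = 36/16 = 9/4.

9/4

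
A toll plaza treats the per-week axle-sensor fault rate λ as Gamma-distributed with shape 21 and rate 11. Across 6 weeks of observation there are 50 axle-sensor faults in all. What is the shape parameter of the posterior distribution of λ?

71

Total count 50 over total exposure 6 weeks.
Conjugate update: add total count to the shape and total exposure to the rate, giving Gamma(71, 17).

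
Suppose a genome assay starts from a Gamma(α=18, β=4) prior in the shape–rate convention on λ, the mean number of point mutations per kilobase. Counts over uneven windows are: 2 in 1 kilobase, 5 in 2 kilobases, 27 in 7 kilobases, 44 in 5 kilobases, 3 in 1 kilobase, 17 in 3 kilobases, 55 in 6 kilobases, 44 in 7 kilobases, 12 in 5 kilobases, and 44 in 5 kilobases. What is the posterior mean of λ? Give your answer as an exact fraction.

Total count: 2 + 5 + 27 + 44 + 3 + 17 + 55 + 44 + 12 + 44 = 253.
Total exposure: 1 + 2 + 7 + 5 + 1 + 3 + 6 + 7 + 5 + 5 = 42 kilobases.
By Gamma–Poisson conjugacy, the posterior is Gamma(α + Σx, β + Σt) = Gamma(18 + 253, 4 + 42) = Gamma(271, 46).
Posterior mean = α'/β' = 271/46.

271/46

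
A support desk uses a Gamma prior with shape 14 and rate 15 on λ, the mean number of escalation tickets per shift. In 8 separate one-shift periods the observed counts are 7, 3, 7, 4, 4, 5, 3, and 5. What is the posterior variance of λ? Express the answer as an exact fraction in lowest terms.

Total count: 7 + 3 + 7 + 4 + 4 + 5 + 3 + 5 = 38.
Total exposure: 8 shifts.
Posterior: α' = 14 + 38 = 52, β' = 15 + 8 = 23.
Posterior variance = α'/β'² = 52/529.

52/529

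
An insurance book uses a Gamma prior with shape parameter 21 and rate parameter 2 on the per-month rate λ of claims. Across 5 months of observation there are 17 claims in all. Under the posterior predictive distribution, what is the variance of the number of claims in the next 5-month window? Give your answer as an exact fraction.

Total count 17 over total exposure 5 months.
Conjugate update: add total count to the shape and total exposure to the rate, giving Gamma(38, 7).
The posterior predictive for a window of length T is Negative Binomial with variance T·α'·(β'+T)/β'² = 5·38·12/49 = 2280/49.

2280/49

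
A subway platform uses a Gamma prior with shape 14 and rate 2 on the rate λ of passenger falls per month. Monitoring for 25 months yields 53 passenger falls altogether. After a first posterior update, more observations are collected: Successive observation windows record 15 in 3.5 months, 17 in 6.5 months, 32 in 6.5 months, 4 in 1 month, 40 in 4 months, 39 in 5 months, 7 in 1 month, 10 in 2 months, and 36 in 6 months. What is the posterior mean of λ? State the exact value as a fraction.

534/125

Total count 53 over total exposure 25 months.
After the first batch: Gamma(14 + 53, 2 + 25) = Gamma(67, 27).
Total count: 15 + 17 + 32 + 4 + 40 + 39 + 7 + 10 + 36 = 200.
Total exposure: 3.5 + 6.5 + 6.5 + 1 + 4 + 5 + 1 + 2 + 6 = 35.5 months.
After the second batch: Gamma(67 + 200, 27 + 35.5) = Gamma(267, 125/2).
Posterior mean = α'/β' = 267/(125/2) = 534/125.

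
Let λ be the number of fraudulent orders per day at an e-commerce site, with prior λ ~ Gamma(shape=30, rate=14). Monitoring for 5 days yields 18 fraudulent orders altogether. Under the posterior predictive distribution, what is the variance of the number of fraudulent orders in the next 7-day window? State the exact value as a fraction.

Total count 18 over total exposure 5 days.
By Gamma–Poisson conjugacy, the posterior is Gamma(α + Σx, β + Σt) = Gamma(30 + 18, 14 + 5) = Gamma(48, 19).
The posterior predictive for a window of length T is Negative Binomial with variance T·α'·(β'+T)/β'² = 7·48·26/361 = 8736/361.

8736/361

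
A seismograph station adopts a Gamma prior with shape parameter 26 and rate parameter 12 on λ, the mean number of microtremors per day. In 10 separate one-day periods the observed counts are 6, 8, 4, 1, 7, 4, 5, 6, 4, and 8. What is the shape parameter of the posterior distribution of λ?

79

Total count: 6 + 8 + 4 + 1 + 7 + 4 + 5 + 6 + 4 + 8 = 53.
Total exposure: 10 days.
The Gamma prior is conjugate for the Poisson rate, so λ | data ~ Gamma(26+53, 12+10) = Gamma(79, 22).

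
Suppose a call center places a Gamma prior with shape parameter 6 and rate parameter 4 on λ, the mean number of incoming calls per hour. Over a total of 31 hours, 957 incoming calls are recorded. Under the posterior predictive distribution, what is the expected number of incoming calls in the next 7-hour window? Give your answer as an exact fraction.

963/5

Total count 957 over total exposure 31 hours.
Conjugate update: add total count to the shape and total exposure to the rate, giving Gamma(963, 35).
Predictive mean over a 7-hour window = T·E[λ|data] = 7·963/35 = 963/5.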